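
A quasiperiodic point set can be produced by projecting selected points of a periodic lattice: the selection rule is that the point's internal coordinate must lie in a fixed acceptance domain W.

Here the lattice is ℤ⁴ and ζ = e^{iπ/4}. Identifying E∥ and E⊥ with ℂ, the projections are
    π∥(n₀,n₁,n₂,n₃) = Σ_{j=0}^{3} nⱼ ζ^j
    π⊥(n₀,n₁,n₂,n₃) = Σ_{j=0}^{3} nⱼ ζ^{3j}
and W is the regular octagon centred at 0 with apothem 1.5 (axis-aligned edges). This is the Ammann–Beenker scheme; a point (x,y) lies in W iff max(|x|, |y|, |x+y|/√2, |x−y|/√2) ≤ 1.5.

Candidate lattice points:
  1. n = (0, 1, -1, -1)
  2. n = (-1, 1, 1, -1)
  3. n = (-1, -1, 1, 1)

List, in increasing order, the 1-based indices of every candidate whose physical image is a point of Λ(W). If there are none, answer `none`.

π⊥(n) = n₀ + n₁ζ³ + n₂ζ⁶ + n₃ζ⁹ where ζ = e^{iπ/4}.
candidate 1: n = (0, 1, -1, -1) → π⊥ ≈ (-1.41421, +1.00000); max(|x|,|y|,|x±y|/√2) = 1.70711 > 1.5 ⇒ ∉ W
candidate 2: n = (-1, 1, 1, -1) → π⊥ ≈ (-2.41421, -1.00000); max(|x|,|y|,|x±y|/√2) = 2.41421 > 1.5 ⇒ ∉ W
candidate 3: n = (-1, -1, 1, 1) → π⊥ ≈ (+0.41421, -1.00000); max(|x|,|y|,|x±y|/√2) = 1.00000 ≤ 1.5 ⇒ ∈ W

3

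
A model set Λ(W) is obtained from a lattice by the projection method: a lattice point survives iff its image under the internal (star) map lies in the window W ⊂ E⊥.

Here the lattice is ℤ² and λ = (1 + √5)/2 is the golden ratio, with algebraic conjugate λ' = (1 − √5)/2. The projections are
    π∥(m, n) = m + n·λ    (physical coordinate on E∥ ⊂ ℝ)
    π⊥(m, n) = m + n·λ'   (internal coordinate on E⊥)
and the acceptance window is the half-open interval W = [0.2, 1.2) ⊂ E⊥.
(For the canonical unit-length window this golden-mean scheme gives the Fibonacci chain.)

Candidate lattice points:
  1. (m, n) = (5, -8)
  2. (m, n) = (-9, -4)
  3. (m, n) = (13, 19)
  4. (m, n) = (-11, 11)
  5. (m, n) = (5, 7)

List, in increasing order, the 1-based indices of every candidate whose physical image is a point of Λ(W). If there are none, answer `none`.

5

Numerically λ ≈ 1.6180 and λ' = −1/λ ≈ -0.6180.
[1] lift (5,-8): star map gives 9.9443; window check 0.2 ≤ 9.9443 < 1.2 is false → out
[2] lift (-9,-4): star map gives -6.5279; window check 0.2 ≤ -6.5279 < 1.2 is false → out
[3] lift (13,19): star map gives 1.2574; window check 0.2 ≤ 1.2574 < 1.2 is false → out
[4] lift (-11,11): star map gives -17.7984; window check 0.2 ≤ -17.7984 < 1.2 is false → out
[5] lift (5,7): star map gives 0.6738; window check 0.2 ≤ 0.6738 < 1.2 is true → IN Λ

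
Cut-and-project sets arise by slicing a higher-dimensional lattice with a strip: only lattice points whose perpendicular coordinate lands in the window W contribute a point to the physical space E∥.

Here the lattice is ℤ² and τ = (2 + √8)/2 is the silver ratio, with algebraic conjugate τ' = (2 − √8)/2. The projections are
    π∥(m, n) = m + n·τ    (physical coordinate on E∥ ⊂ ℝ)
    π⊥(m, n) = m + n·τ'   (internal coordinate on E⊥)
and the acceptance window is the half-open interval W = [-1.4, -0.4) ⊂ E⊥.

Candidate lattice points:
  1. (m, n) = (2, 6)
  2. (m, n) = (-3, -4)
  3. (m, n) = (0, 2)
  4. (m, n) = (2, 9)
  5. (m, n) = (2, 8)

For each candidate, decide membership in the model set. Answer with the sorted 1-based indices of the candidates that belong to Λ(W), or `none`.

τ' = (2−√8)/2 ≈ -0.41421.
#1 (2,6): internal coord 2 + (6)·τ' = -0.48528; -0.48528 ∈ [-1.4, -0.4) → IN Λ
#2 (-3,-4): internal coord -3 + (-4)·τ' = -1.34315; -1.34315 ∈ [-1.4, -0.4) → IN Λ
#3 (0,2): internal coord 0 + (2)·τ' = -0.82843; -0.82843 ∈ [-1.4, -0.4) → IN Λ
#4 (2,9): internal coord 2 + (9)·τ' = -1.72792; -1.72792 ∉ [-1.4, -0.4) → out
#5 (2,8): internal coord 2 + (8)·τ' = -1.31371; -1.31371 ∈ [-1.4, -0.4) → IN Λ

1, 2, 3, 5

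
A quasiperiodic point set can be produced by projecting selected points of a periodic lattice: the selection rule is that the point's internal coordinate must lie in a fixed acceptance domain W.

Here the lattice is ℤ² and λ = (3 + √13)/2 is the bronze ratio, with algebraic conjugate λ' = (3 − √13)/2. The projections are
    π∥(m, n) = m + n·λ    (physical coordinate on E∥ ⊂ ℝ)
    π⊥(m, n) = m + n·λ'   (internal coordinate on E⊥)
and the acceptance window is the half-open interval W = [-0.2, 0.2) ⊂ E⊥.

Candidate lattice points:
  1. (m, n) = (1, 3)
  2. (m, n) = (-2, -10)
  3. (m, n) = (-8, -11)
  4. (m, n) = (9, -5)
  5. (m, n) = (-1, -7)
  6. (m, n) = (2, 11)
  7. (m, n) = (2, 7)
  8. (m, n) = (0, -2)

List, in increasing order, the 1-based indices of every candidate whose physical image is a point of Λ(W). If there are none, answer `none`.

Numerically λ ≈ 3.302776 and λ' = −1/λ ≈ -0.302776.
[1] lift (1,3): star map gives 0.091673; window check -0.2 ≤ 0.091673 < 0.2 is true → IN Λ
[2] lift (-2,-10): star map gives 1.027756; window check -0.2 ≤ 1.027756 < 0.2 is false → out
[3] lift (-8,-11): star map gives -4.669468; window check -0.2 ≤ -4.669468 < 0.2 is false → out
[4] lift (9,-5): star map gives 10.513878; window check -0.2 ≤ 10.513878 < 0.2 is false → out
[5] lift (-1,-7): star map gives 1.119429; window check -0.2 ≤ 1.119429 < 0.2 is false → out
[6] lift (2,11): star map gives -1.330532; window check -0.2 ≤ -1.330532 < 0.2 is false → out
[7] lift (2,7): star map gives -0.119429; window check -0.2 ≤ -0.119429 < 0.2 is true → IN Λ
[8] lift (0,-2): star map gives 0.605551; window check -0.2 ≤ 0.605551 < 0.2 is false → out

1, 7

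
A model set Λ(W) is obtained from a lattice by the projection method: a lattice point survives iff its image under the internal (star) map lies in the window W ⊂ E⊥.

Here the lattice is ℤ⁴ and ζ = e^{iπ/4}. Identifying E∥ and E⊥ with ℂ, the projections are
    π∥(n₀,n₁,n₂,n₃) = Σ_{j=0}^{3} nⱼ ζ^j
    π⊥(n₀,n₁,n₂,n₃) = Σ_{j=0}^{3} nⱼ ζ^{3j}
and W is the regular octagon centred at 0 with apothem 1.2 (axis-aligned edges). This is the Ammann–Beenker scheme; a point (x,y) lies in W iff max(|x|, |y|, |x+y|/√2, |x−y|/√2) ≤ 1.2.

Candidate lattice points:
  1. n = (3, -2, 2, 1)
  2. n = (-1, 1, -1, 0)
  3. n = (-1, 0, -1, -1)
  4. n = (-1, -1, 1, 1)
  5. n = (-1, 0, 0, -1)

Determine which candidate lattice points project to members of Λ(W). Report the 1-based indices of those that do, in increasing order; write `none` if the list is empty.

4

Internal map: ζ^{3j} for j=0..3 gives (1,0), (−√2/2,√2/2), (0,−1), (√2/2,√2/2).
candidate 1: n = (3, -2, 2, 1) → π⊥ ≈ (+5.121320, -2.707107); max(|x|,|y|,|x±y|/√2) = 5.535534 > 1.2 ⇒ ∉ W
candidate 2: n = (-1, 1, -1, 0) → π⊥ ≈ (-1.707107, +1.707107); max(|x|,|y|,|x±y|/√2) = 2.414214 > 1.2 ⇒ ∉ W
candidate 3: n = (-1, 0, -1, -1) → π⊥ ≈ (-1.707107, +0.292893); max(|x|,|y|,|x±y|/√2) = 1.707107 > 1.2 ⇒ ∉ W
candidate 4: n = (-1, -1, 1, 1) → π⊥ ≈ (+0.414214, -1.000000); max(|x|,|y|,|x±y|/√2) = 1.000000 ≤ 1.2 ⇒ ∈ W
candidate 5: n = (-1, 0, 0, -1) → π⊥ ≈ (-1.707107, -0.707107); max(|x|,|y|,|x±y|/√2) = 1.707107 > 1.2 ⇒ ∉ W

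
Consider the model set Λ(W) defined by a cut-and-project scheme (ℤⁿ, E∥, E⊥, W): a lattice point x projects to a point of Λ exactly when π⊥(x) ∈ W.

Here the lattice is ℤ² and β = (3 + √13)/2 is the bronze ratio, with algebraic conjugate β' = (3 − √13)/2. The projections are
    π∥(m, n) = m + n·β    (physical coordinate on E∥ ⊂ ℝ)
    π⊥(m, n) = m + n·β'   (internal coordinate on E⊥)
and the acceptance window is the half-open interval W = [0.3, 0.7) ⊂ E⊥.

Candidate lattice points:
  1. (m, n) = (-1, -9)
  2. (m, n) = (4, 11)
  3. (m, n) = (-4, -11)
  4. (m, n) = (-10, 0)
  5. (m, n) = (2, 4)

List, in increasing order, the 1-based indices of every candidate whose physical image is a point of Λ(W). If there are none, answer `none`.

Compute β' = (3−√13)/2 = -0.30278, so π⊥(m,n) = m -0.30278·n.
#1 (-1,-9): internal coord -1 + (-9)·β' = +1.72498; +1.72498 ∉ [0.3, 0.7) → out
#2 (4,11): internal coord 4 + (11)·β' = +0.66947; +0.66947 ∈ [0.3, 0.7) → IN Λ
#3 (-4,-11): internal coord -4 + (-11)·β' = -0.66947; -0.66947 ∉ [0.3, 0.7) → out
#4 (-10,0): internal coord -10 + (0)·β' = -10.00000; -10.00000 ∉ [0.3, 0.7) → out
#5 (2,4): internal coord 2 + (4)·β' = +0.78890; +0.78890 ∉ [0.3, 0.7) → out

2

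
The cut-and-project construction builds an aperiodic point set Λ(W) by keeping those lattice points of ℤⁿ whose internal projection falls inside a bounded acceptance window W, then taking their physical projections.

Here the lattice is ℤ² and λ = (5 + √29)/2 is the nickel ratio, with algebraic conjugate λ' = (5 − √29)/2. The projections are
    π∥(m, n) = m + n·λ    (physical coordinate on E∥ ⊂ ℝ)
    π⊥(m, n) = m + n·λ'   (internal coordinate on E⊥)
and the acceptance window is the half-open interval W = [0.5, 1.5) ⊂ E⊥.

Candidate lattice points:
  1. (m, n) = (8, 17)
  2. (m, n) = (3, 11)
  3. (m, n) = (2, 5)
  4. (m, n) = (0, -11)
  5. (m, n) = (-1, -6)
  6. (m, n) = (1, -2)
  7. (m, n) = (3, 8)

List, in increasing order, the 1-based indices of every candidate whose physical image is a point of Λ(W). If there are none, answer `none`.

Numerically λ ≈ 5.192582 and λ' = −1/λ ≈ -0.192582.
[1] lift (8,17): star map gives 4.726099; window check 0.5 ≤ 4.726099 < 1.5 is false → out
[2] lift (3,11): star map gives 0.881594; window check 0.5 ≤ 0.881594 < 1.5 is true → IN Λ
[3] lift (2,5): star map gives 1.037088; window check 0.5 ≤ 1.037088 < 1.5 is true → IN Λ
[4] lift (0,-11): star map gives 2.118406; window check 0.5 ≤ 2.118406 < 1.5 is false → out
[5] lift (-1,-6): star map gives 0.155494; window check 0.5 ≤ 0.155494 < 1.5 is false → out
[6] lift (1,-2): star map gives 1.385165; window check 0.5 ≤ 1.385165 < 1.5 is true → IN Λ
[7] lift (3,8): star map gives 1.459341; window check 0.5 ≤ 1.459341 < 1.5 is true → IN Λ

2, 3, 6, 7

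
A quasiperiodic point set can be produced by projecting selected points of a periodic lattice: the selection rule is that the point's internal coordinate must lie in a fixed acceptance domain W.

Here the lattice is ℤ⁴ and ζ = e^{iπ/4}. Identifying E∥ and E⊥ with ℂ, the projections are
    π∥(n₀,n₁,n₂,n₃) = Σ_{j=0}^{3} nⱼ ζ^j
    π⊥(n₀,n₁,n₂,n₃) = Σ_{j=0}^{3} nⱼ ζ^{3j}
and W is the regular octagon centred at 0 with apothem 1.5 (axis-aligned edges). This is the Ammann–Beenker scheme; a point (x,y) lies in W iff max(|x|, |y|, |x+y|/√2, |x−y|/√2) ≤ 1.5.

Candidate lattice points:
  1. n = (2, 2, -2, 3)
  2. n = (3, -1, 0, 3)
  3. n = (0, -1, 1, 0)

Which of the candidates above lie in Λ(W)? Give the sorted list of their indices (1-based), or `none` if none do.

none

Internal map: ζ^{3j} for j=0..3 gives (1,0), (−√2/2,√2/2), (0,−1), (√2/2,√2/2).
#1 (2, 2, -2, 3): internal (2.7071, 5.5355); octagon support 5.8284 vs apothem 1.5 → ∉ W
#2 (3, -1, 0, 3): internal (5.8284, 1.4142); octagon support 5.8284 vs apothem 1.5 → ∉ W
#3 (0, -1, 1, 0): internal (0.7071, -1.7071); octagon support 1.7071 vs apothem 1.5 → ∉ W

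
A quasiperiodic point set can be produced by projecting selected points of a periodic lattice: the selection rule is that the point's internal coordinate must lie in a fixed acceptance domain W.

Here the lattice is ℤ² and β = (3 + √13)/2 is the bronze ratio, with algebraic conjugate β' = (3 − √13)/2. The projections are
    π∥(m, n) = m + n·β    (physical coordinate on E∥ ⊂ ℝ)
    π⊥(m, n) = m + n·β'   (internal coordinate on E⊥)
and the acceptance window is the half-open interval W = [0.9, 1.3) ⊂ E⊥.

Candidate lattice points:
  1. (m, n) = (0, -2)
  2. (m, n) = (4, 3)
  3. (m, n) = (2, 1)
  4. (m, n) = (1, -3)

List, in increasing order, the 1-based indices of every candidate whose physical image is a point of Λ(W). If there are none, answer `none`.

β' = (3−√13)/2 ≈ -0.30278.
[1] lift (0,-2): star map gives 0.60555; window check 0.9 ≤ 0.60555 < 1.3 is false → out
[2] lift (4,3): star map gives 3.09167; window check 0.9 ≤ 3.09167 < 1.3 is false → out
[3] lift (2,1): star map gives 1.69722; window check 0.9 ≤ 1.69722 < 1.3 is false → out
[4] lift (1,-3): star map gives 1.90833; window check 0.9 ≤ 1.90833 < 1.3 is false → out

none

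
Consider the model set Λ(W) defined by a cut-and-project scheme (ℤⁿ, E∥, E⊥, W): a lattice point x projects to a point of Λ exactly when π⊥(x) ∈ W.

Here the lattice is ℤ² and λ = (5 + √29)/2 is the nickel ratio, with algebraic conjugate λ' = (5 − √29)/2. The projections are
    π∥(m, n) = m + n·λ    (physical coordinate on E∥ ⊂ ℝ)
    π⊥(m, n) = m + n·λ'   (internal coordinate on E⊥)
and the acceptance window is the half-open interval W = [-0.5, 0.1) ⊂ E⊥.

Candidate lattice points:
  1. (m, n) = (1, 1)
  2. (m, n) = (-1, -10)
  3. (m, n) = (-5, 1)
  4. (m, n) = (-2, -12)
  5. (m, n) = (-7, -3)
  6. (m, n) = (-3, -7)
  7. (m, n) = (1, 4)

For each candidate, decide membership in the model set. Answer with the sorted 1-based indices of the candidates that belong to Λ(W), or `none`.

none

Numerically λ ≈ 5.19258 and λ' = −1/λ ≈ -0.19258.
#1 (1,1): internal coord 1 + (1)·λ' = +0.80742; +0.80742 ∉ [-0.5, 0.1) → out
#2 (-1,-10): internal coord -1 + (-10)·λ' = +0.92582; +0.92582 ∉ [-0.5, 0.1) → out
#3 (-5,1): internal coord -5 + (1)·λ' = -5.19258; -5.19258 ∉ [-0.5, 0.1) → out
#4 (-2,-12): internal coord -2 + (-12)·λ' = +0.31099; +0.31099 ∉ [-0.5, 0.1) → out
#5 (-7,-3): internal coord -7 + (-3)·λ' = -6.42225; -6.42225 ∉ [-0.5, 0.1) → out
#6 (-3,-7): internal coord -3 + (-7)·λ' = -1.65192; -1.65192 ∉ [-0.5, 0.1) → out
#7 (1,4): internal coord 1 + (4)·λ' = +0.22967; +0.22967 ∉ [-0.5, 0.1) → out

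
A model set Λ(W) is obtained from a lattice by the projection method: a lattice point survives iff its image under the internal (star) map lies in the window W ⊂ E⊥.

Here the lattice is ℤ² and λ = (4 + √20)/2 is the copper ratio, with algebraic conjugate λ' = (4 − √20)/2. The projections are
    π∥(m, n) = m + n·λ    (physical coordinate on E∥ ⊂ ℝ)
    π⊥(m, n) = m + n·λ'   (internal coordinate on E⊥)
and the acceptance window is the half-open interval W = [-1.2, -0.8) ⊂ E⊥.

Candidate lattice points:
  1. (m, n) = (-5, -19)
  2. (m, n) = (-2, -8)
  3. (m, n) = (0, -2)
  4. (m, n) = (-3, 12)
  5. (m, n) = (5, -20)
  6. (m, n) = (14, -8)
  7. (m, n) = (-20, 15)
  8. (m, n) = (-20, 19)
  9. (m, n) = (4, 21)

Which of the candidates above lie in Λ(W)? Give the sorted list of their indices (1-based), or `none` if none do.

λ' = (4−√20)/2 ≈ -0.2361.
[1] lift (-5,-19): star map gives -0.5147; window check -1.2 ≤ -0.5147 < -0.8 is false → out
[2] lift (-2,-8): star map gives -0.1115; window check -1.2 ≤ -0.1115 < -0.8 is false → out
[3] lift (0,-2): star map gives 0.4721; window check -1.2 ≤ 0.4721 < -0.8 is false → out
[4] lift (-3,12): star map gives -5.8328; window check -1.2 ≤ -5.8328 < -0.8 is false → out
[5] lift (5,-20): star map gives 9.7214; window check -1.2 ≤ 9.7214 < -0.8 is false → out
[6] lift (14,-8): star map gives 15.8885; window check -1.2 ≤ 15.8885 < -0.8 is false → out
[7] lift (-20,15): star map gives -23.5410; window check -1.2 ≤ -23.5410 < -0.8 is false → out
[8] lift (-20,19): star map gives -24.4853; window check -1.2 ≤ -24.4853 < -0.8 is false → out
[9] lift (4,21): star map gives -0.9574; window check -1.2 ≤ -0.9574 < -0.8 is true → IN Λ

9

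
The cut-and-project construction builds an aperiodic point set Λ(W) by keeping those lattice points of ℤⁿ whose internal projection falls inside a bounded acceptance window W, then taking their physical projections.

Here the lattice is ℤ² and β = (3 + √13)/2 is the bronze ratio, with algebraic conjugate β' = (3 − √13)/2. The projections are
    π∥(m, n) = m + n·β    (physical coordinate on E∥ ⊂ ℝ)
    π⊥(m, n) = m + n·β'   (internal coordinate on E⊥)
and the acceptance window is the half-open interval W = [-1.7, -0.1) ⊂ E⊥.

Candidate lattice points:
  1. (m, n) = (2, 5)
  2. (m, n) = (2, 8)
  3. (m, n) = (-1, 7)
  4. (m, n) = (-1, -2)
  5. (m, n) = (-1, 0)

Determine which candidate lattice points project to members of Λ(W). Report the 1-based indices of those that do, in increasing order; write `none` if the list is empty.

Numerically β ≈ 3.3028 and β' = −1/β ≈ -0.3028.
candidate 1: (m,n)=(2,5) → π∥ = 2+5·β ≈ 18.5139, π⊥ = 2+5·β' ≈ 0.4861 ∉ [-1.7, -0.1) ⇒ out
candidate 2: (m,n)=(2,8) → π∥ = 2+8·β ≈ 28.4222, π⊥ = 2+8·β' ≈ -0.4222 ∈ [-1.7, -0.1) ⇒ IN Λ
candidate 3: (m,n)=(-1,7) → π∥ = -1+7·β ≈ 22.1194, π⊥ = -1+7·β' ≈ -3.1194 ∉ [-1.7, -0.1) ⇒ out
candidate 4: (m,n)=(-1,-2) → π∥ = -1-2·β ≈ -7.6056, π⊥ = -1-2·β' ≈ -0.3944 ∈ [-1.7, -0.1) ⇒ IN Λ
candidate 5: (m,n)=(-1,0) → π∥ = -1+0·β ≈ -1.0000, π⊥ = -1+0·β' ≈ -1.0000 ∈ [-1.7, -0.1) ⇒ IN Λ

2, 4, 5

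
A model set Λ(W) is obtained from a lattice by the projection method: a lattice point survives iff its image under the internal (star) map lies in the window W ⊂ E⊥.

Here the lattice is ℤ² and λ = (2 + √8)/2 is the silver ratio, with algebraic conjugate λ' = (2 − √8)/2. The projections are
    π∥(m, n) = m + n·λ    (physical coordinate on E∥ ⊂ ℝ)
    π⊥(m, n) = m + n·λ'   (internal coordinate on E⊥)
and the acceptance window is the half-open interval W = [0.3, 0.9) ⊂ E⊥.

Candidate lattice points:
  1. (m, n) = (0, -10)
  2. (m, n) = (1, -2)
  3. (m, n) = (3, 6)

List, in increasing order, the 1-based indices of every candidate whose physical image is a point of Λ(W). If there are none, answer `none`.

Compute λ' = (2−√8)/2 = -0.4142, so π⊥(m,n) = m -0.4142·n.
[1] lift (0,-10): star map gives 4.1421; window check 0.3 ≤ 4.1421 < 0.9 is false → out
[2] lift (1,-2): star map gives 1.8284; window check 0.3 ≤ 1.8284 < 0.9 is false → out
[3] lift (3,6): star map gives 0.5147; window check 0.3 ≤ 0.5147 < 0.9 is true → IN Λ

3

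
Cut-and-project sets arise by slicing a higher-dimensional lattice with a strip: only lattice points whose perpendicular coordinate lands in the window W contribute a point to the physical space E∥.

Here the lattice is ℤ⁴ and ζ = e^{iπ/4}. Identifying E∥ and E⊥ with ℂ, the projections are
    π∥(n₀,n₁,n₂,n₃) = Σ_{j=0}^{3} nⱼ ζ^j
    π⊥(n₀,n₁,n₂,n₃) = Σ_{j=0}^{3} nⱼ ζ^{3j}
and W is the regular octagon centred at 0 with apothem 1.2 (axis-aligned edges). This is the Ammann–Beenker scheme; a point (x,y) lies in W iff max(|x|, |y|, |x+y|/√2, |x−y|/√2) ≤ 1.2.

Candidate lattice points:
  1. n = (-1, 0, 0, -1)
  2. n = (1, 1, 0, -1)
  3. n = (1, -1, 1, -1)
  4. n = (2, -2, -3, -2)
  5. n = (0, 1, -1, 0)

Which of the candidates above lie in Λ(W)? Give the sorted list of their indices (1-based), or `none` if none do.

2

Internal map: ζ^{3j} for j=0..3 gives (1,0), (−√2/2,√2/2), (0,−1), (√2/2,√2/2).
candidate 1: n = (-1, 0, 0, -1) → π⊥ ≈ (-1.7071, -0.7071); max(|x|,|y|,|x±y|/√2) = 1.7071 > 1.2 ⇒ ∉ W
candidate 2: n = (1, 1, 0, -1) → π⊥ ≈ (-0.4142, +0.0000); max(|x|,|y|,|x±y|/√2) = 0.4142 ≤ 1.2 ⇒ ∈ W
candidate 3: n = (1, -1, 1, -1) → π⊥ ≈ (+1.0000, -2.4142); max(|x|,|y|,|x±y|/√2) = 2.4142 > 1.2 ⇒ ∉ W
candidate 4: n = (2, -2, -3, -2) → π⊥ ≈ (+2.0000, +0.1716); max(|x|,|y|,|x±y|/√2) = 2.0000 > 1.2 ⇒ ∉ W
candidate 5: n = (0, 1, -1, 0) → π⊥ ≈ (-0.7071, +1.7071); max(|x|,|y|,|x±y|/√2) = 1.7071 > 1.2 ⇒ ∉ W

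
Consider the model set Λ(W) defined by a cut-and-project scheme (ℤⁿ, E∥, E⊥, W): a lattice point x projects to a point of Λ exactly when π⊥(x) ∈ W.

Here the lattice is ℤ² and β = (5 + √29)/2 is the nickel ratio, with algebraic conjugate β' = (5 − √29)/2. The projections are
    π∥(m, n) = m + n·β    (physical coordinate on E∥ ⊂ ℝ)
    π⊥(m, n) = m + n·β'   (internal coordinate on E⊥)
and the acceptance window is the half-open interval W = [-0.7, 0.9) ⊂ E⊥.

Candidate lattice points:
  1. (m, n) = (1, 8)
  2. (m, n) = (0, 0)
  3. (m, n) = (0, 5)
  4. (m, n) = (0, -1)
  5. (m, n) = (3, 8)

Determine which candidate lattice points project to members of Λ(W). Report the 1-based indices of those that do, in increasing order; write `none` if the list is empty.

1, 2, 4

Compute β' = (5−√29)/2 = -0.192582, so π⊥(m,n) = m -0.192582·n.
candidate 1: (m,n)=(1,8) → π∥ = 1+8·β ≈ 42.540659, π⊥ = 1+8·β' ≈ -0.540659 ∈ [-0.7, 0.9) ⇒ IN Λ
candidate 2: (m,n)=(0,0) → π∥ = 0+0·β ≈ 0.000000, π⊥ = 0+0·β' ≈ 0.000000 ∈ [-0.7, 0.9) ⇒ IN Λ
candidate 3: (m,n)=(0,5) → π∥ = 0+5·β ≈ 25.962912, π⊥ = 0+5·β' ≈ -0.962912 ∉ [-0.7, 0.9) ⇒ out
candidate 4: (m,n)=(0,-1) → π∥ = 0-1·β ≈ -5.192582, π⊥ = 0-1·β' ≈ 0.192582 ∈ [-0.7, 0.9) ⇒ IN Λ
candidate 5: (m,n)=(3,8) → π∥ = 3+8·β ≈ 44.540659, π⊥ = 3+8·β' ≈ 1.459341 ∉ [-0.7, 0.9) ⇒ out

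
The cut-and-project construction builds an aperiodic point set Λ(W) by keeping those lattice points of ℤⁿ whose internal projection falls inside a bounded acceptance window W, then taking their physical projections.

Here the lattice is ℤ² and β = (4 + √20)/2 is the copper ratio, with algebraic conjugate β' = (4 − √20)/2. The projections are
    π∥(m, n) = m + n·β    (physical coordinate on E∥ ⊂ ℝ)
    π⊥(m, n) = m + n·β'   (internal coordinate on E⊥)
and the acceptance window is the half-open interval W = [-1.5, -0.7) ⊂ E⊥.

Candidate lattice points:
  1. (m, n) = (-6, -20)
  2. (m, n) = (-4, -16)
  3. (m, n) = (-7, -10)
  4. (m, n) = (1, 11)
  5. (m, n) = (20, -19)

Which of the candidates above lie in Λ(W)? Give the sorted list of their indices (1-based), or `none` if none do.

1

Compute β' = (4−√20)/2 = -0.236068, so π⊥(m,n) = m -0.236068·n.
candidate 1: (m,n)=(-6,-20) → π∥ = -6-20·β ≈ -90.721360, π⊥ = -6-20·β' ≈ -1.278640 ∈ [-1.5, -0.7) ⇒ IN Λ
candidate 2: (m,n)=(-4,-16) → π∥ = -4-16·β ≈ -71.777088, π⊥ = -4-16·β' ≈ -0.222912 ∉ [-1.5, -0.7) ⇒ out
candidate 3: (m,n)=(-7,-10) → π∥ = -7-10·β ≈ -49.360680, π⊥ = -7-10·β' ≈ -4.639320 ∉ [-1.5, -0.7) ⇒ out
candidate 4: (m,n)=(1,11) → π∥ = 1+11·β ≈ 47.596748, π⊥ = 1+11·β' ≈ -1.596748 ∉ [-1.5, -0.7) ⇒ out
candidate 5: (m,n)=(20,-19) → π∥ = 20-19·β ≈ -60.485292, π⊥ = 20-19·β' ≈ 24.485292 ∉ [-1.5, -0.7) ⇒ out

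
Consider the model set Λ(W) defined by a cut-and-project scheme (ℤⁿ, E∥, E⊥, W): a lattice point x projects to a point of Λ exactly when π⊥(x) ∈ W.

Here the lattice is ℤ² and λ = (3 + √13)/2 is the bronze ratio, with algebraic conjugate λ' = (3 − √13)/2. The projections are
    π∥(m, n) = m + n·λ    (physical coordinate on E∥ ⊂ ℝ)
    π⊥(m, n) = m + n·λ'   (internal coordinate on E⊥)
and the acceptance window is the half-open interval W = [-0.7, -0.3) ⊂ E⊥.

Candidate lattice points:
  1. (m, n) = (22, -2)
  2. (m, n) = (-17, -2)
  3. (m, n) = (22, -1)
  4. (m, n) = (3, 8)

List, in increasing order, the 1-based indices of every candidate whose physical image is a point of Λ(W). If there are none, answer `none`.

Numerically λ ≈ 3.302776 and λ' = −1/λ ≈ -0.302776.
#1 (22,-2): internal coord 22 + (-2)·λ' = +22.605551; +22.605551 ∉ [-0.7, -0.3) → out
#2 (-17,-2): internal coord -17 + (-2)·λ' = -16.394449; -16.394449 ∉ [-0.7, -0.3) → out
#3 (22,-1): internal coord 22 + (-1)·λ' = +22.302776; +22.302776 ∉ [-0.7, -0.3) → out
#4 (3,8): internal coord 3 + (8)·λ' = +0.577795; +0.577795 ∉ [-0.7, -0.3) → out

none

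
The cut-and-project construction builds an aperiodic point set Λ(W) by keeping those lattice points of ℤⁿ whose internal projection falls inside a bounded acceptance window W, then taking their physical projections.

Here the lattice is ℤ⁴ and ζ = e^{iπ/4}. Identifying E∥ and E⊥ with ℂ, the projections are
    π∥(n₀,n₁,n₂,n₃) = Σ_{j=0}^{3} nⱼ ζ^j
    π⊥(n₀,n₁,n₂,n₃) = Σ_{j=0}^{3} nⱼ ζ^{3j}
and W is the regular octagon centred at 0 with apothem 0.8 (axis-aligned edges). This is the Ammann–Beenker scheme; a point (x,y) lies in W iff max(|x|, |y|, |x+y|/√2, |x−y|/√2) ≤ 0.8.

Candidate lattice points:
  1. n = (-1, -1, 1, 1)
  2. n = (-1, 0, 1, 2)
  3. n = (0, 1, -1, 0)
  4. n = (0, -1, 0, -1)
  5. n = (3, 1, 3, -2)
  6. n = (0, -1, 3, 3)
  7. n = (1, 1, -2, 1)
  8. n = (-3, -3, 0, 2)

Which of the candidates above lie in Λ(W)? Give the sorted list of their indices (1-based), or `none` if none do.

2

With ζ = e^{iπ/4} the internal vectors are ζ^0,ζ^3,ζ^6,ζ^9.
#1 (-1, -1, 1, 1): internal (0.41421, -1.00000); octagon support 1.00000 vs apothem 0.8 → ∉ W
#2 (-1, 0, 1, 2): internal (0.41421, 0.41421); octagon support 0.58579 vs apothem 0.8 → ∈ W
#3 (0, 1, -1, 0): internal (-0.70711, 1.70711); octagon support 1.70711 vs apothem 0.8 → ∉ W
#4 (0, -1, 0, -1): internal (0.00000, -1.41421); octagon support 1.41421 vs apothem 0.8 → ∉ W
#5 (3, 1, 3, -2): internal (0.87868, -3.70711); octagon support 3.70711 vs apothem 0.8 → ∉ W
#6 (0, -1, 3, 3): internal (2.82843, -1.58579); octagon support 3.12132 vs apothem 0.8 → ∉ W
#7 (1, 1, -2, 1): internal (1.00000, 3.41421); octagon support 3.41421 vs apothem 0.8 → ∉ W
#8 (-3, -3, 0, 2): internal (0.53553, -0.70711); octagon support 0.87868 vs apothem 0.8 → ∉ W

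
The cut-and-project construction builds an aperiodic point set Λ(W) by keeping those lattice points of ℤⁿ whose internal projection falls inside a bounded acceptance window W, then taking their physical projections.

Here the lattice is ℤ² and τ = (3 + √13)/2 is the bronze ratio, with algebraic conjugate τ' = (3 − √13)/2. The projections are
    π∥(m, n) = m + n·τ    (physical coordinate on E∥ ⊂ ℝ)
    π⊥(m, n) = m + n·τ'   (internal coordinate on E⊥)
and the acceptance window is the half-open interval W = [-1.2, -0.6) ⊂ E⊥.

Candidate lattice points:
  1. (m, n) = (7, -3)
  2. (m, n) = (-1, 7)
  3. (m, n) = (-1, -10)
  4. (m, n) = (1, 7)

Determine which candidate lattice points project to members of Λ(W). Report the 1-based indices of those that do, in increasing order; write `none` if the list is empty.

4

τ' = (3−√13)/2 ≈ -0.30278.
[1] lift (7,-3): star map gives 7.90833; window check -1.2 ≤ 7.90833 < -0.6 is false → out
[2] lift (-1,7): star map gives -3.11943; window check -1.2 ≤ -3.11943 < -0.6 is false → out
[3] lift (-1,-10): star map gives 2.02776; window check -1.2 ≤ 2.02776 < -0.6 is false → out
[4] lift (1,7): star map gives -1.11943; window check -1.2 ≤ -1.11943 < -0.6 is true → IN Λ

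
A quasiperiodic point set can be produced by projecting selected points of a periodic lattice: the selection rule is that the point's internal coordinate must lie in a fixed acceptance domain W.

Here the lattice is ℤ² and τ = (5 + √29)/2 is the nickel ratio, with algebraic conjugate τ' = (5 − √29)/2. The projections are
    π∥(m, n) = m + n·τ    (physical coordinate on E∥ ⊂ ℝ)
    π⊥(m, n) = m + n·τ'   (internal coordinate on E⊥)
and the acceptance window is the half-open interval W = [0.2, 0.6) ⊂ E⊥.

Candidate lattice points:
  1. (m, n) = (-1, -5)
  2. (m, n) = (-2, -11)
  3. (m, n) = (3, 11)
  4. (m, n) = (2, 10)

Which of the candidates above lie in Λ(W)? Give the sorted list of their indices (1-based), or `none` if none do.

none

Numerically τ ≈ 5.19258 and τ' = −1/τ ≈ -0.19258.
candidate 1: (m,n)=(-1,-5) → π∥ = -1-5·τ ≈ -26.96291, π⊥ = -1-5·τ' ≈ -0.03709 ∉ [0.2, 0.6) ⇒ out
candidate 2: (m,n)=(-2,-11) → π∥ = -2-11·τ ≈ -59.11841, π⊥ = -2-11·τ' ≈ 0.11841 ∉ [0.2, 0.6) ⇒ out
candidate 3: (m,n)=(3,11) → π∥ = 3+11·τ ≈ 60.11841, π⊥ = 3+11·τ' ≈ 0.88159 ∉ [0.2, 0.6) ⇒ out
candidate 4: (m,n)=(2,10) → π∥ = 2+10·τ ≈ 53.92582, π⊥ = 2+10·τ' ≈ 0.07418 ∉ [0.2, 0.6) ⇒ out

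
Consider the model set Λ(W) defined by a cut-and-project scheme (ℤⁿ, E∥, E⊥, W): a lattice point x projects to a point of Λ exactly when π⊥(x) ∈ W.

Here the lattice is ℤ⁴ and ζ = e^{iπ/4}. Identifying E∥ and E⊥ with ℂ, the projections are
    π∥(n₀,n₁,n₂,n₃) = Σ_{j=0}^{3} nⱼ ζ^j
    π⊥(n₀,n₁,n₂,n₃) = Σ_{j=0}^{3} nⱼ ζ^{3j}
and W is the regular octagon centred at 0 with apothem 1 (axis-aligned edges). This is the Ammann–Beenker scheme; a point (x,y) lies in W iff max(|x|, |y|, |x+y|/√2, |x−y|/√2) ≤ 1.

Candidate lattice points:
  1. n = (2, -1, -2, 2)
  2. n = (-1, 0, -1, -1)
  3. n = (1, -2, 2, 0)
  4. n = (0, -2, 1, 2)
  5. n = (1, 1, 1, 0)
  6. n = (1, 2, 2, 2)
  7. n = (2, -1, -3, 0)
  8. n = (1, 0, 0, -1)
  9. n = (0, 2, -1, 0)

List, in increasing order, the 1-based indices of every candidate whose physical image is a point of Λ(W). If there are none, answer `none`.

5, 8

Internal map: ζ^{3j} for j=0..3 gives (1,0), (−√2/2,√2/2), (0,−1), (√2/2,√2/2).
#1 (2, -1, -2, 2): internal (4.1213, 2.7071); octagon support 4.8284 vs apothem 1 → ∉ W
#2 (-1, 0, -1, -1): internal (-1.7071, 0.2929); octagon support 1.7071 vs apothem 1 → ∉ W
#3 (1, -2, 2, 0): internal (2.4142, -3.4142); octagon support 4.1213 vs apothem 1 → ∉ W
#4 (0, -2, 1, 2): internal (2.8284, -1.0000); octagon support 2.8284 vs apothem 1 → ∉ W
#5 (1, 1, 1, 0): internal (0.2929, -0.2929); octagon support 0.4142 vs apothem 1 → ∈ W
#6 (1, 2, 2, 2): internal (1.0000, 0.8284); octagon support 1.2929 vs apothem 1 → ∉ W
#7 (2, -1, -3, 0): internal (2.7071, 2.2929); octagon support 3.5355 vs apothem 1 → ∉ W
#8 (1, 0, 0, -1): internal (0.2929, -0.7071); octagon support 0.7071 vs apothem 1 → ∈ W
#9 (0, 2, -1, 0): internal (-1.4142, 2.4142); octagon support 2.7071 vs apothem 1 → ∉ W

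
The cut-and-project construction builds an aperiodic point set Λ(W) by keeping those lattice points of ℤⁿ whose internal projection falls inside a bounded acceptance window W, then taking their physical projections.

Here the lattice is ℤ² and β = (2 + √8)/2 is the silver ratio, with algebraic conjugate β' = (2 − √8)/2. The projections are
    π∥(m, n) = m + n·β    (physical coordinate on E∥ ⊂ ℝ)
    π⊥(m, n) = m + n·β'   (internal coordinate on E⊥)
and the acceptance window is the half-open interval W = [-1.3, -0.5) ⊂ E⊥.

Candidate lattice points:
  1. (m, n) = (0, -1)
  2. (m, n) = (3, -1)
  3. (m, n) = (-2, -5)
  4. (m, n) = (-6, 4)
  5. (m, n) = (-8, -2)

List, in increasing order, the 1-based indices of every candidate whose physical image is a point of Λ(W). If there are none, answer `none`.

none

β' = (2−√8)/2 ≈ -0.4142.
candidate 1: (m,n)=(0,-1) → π∥ = 0-1·β ≈ -2.4142, π⊥ = 0-1·β' ≈ 0.4142 ∉ [-1.3, -0.5) ⇒ out
candidate 2: (m,n)=(3,-1) → π∥ = 3-1·β ≈ 0.5858, π⊥ = 3-1·β' ≈ 3.4142 ∉ [-1.3, -0.5) ⇒ out
candidate 3: (m,n)=(-2,-5) → π∥ = -2-5·β ≈ -14.0711, π⊥ = -2-5·β' ≈ 0.0711 ∉ [-1.3, -0.5) ⇒ out
candidate 4: (m,n)=(-6,4) → π∥ = -6+4·β ≈ 3.6569, π⊥ = -6+4·β' ≈ -7.6569 ∉ [-1.3, -0.5) ⇒ out
candidate 5: (m,n)=(-8,-2) → π∥ = -8-2·β ≈ -12.8284, π⊥ = -8-2·β' ≈ -7.1716 ∉ [-1.3, -0.5) ⇒ out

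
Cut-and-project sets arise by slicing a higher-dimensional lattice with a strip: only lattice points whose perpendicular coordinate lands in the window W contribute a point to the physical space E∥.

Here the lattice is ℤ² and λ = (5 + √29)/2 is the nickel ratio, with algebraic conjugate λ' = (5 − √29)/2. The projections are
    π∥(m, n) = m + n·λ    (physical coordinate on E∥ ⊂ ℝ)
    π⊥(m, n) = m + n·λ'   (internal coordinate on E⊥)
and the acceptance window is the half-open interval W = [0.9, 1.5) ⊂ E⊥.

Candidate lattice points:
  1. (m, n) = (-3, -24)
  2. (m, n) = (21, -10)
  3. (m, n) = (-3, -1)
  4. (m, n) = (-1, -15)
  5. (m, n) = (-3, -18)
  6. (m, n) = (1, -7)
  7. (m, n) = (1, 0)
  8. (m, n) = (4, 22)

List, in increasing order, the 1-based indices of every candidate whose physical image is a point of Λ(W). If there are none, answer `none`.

7

λ' = (5−√29)/2 ≈ -0.19258.
#1 (-3,-24): internal coord -3 + (-24)·λ' = +1.62198; +1.62198 ∉ [0.9, 1.5) → out
#2 (21,-10): internal coord 21 + (-10)·λ' = +22.92582; +22.92582 ∉ [0.9, 1.5) → out
#3 (-3,-1): internal coord -3 + (-1)·λ' = -2.80742; -2.80742 ∉ [0.9, 1.5) → out
#4 (-1,-15): internal coord -1 + (-15)·λ' = +1.88874; +1.88874 ∉ [0.9, 1.5) → out
#5 (-3,-18): internal coord -3 + (-18)·λ' = +0.46648; +0.46648 ∉ [0.9, 1.5) → out
#6 (1,-7): internal coord 1 + (-7)·λ' = +2.34808; +2.34808 ∉ [0.9, 1.5) → out
#7 (1,0): internal coord 1 + (0)·λ' = +1.00000; +1.00000 ∈ [0.9, 1.5) → IN Λ
#8 (4,22): internal coord 4 + (22)·λ' = -0.23681; -0.23681 ∉ [0.9, 1.5) → out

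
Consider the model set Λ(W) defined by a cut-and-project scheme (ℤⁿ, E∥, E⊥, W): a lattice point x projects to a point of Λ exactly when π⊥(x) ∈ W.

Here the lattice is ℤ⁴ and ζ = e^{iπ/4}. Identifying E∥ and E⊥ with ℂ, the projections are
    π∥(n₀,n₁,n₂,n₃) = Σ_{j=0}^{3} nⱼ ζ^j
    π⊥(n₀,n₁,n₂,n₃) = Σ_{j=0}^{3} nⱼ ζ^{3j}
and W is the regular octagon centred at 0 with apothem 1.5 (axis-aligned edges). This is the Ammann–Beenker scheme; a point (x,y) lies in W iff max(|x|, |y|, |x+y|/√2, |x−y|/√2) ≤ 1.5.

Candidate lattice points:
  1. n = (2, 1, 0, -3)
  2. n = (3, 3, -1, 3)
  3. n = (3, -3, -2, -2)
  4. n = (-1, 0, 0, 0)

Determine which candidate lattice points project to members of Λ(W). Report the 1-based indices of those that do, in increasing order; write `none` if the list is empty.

Internal map: ζ^{3j} for j=0..3 gives (1,0), (−√2/2,√2/2), (0,−1), (√2/2,√2/2).
candidate 1: n = (2, 1, 0, -3) → π⊥ ≈ (-0.82843, -1.41421); max(|x|,|y|,|x±y|/√2) = 1.58579 > 1.5 ⇒ ∉ W
candidate 2: n = (3, 3, -1, 3) → π⊥ ≈ (+3.00000, +5.24264); max(|x|,|y|,|x±y|/√2) = 5.82843 > 1.5 ⇒ ∉ W
candidate 3: n = (3, -3, -2, -2) → π⊥ ≈ (+3.70711, -1.53553); max(|x|,|y|,|x±y|/√2) = 3.70711 > 1.5 ⇒ ∉ W
candidate 4: n = (-1, 0, 0, 0) → π⊥ ≈ (-1.00000, +0.00000); max(|x|,|y|,|x±y|/√2) = 1.00000 ≤ 1.5 ⇒ ∈ W

4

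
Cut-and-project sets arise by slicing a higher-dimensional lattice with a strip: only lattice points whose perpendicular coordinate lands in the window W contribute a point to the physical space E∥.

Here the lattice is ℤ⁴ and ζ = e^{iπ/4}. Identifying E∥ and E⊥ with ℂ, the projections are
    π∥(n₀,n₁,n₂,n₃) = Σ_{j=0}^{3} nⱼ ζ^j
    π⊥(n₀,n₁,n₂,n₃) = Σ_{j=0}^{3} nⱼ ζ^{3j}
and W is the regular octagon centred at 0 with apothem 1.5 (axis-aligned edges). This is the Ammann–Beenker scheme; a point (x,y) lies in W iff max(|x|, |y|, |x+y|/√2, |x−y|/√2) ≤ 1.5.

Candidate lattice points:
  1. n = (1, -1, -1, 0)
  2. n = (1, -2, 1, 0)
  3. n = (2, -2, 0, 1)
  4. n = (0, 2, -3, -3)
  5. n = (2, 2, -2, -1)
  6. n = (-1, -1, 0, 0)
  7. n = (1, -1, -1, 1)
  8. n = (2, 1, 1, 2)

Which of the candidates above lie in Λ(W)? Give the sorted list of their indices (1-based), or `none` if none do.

6

With ζ = e^{iπ/4} the internal vectors are ζ^0,ζ^3,ζ^6,ζ^9.
candidate 1: n = (1, -1, -1, 0) → π⊥ ≈ (+1.7071, +0.2929); max(|x|,|y|,|x±y|/√2) = 1.7071 > 1.5 ⇒ ∉ W
candidate 2: n = (1, -2, 1, 0) → π⊥ ≈ (+2.4142, -2.4142); max(|x|,|y|,|x±y|/√2) = 3.4142 > 1.5 ⇒ ∉ W
candidate 3: n = (2, -2, 0, 1) → π⊥ ≈ (+4.1213, -0.7071); max(|x|,|y|,|x±y|/√2) = 4.1213 > 1.5 ⇒ ∉ W
candidate 4: n = (0, 2, -3, -3) → π⊥ ≈ (-3.5355, +2.2929); max(|x|,|y|,|x±y|/√2) = 4.1213 > 1.5 ⇒ ∉ W
candidate 5: n = (2, 2, -2, -1) → π⊥ ≈ (-0.1213, +2.7071); max(|x|,|y|,|x±y|/√2) = 2.7071 > 1.5 ⇒ ∉ W
candidate 6: n = (-1, -1, 0, 0) → π⊥ ≈ (-0.2929, -0.7071); max(|x|,|y|,|x±y|/√2) = 0.7071 ≤ 1.5 ⇒ ∈ W
candidate 7: n = (1, -1, -1, 1) → π⊥ ≈ (+2.4142, +1.0000); max(|x|,|y|,|x±y|/√2) = 2.4142 > 1.5 ⇒ ∉ W
candidate 8: n = (2, 1, 1, 2) → π⊥ ≈ (+2.7071, +1.1213); max(|x|,|y|,|x±y|/√2) = 2.7071 > 1.5 ⇒ ∉ W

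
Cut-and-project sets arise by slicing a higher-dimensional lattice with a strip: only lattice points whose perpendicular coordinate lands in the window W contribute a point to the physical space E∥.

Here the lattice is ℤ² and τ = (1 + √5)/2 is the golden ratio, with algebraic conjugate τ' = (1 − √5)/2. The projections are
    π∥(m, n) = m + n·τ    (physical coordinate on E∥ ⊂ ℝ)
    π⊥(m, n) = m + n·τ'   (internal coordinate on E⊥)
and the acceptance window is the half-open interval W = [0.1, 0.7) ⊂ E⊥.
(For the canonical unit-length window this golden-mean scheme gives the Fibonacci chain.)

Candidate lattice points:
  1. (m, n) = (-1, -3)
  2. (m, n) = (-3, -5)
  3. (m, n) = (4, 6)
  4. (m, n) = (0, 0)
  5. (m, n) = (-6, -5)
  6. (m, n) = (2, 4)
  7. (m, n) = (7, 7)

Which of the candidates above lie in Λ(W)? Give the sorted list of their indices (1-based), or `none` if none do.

τ' = (1−√5)/2 ≈ -0.6180.
candidate 1: (m,n)=(-1,-3) → π∥ = -1-3·τ ≈ -5.8541, π⊥ = -1-3·τ' ≈ 0.8541 ∉ [0.1, 0.7) ⇒ out
candidate 2: (m,n)=(-3,-5) → π∥ = -3-5·τ ≈ -11.0902, π⊥ = -3-5·τ' ≈ 0.0902 ∉ [0.1, 0.7) ⇒ out
candidate 3: (m,n)=(4,6) → π∥ = 4+6·τ ≈ 13.7082, π⊥ = 4+6·τ' ≈ 0.2918 ∈ [0.1, 0.7) ⇒ IN Λ
candidate 4: (m,n)=(0,0) → π∥ = 0+0·τ ≈ 0.0000, π⊥ = 0+0·τ' ≈ 0.0000 ∉ [0.1, 0.7) ⇒ out
candidate 5: (m,n)=(-6,-5) → π∥ = -6-5·τ ≈ -14.0902, π⊥ = -6-5·τ' ≈ -2.9098 ∉ [0.1, 0.7) ⇒ out
candidate 6: (m,n)=(2,4) → π∥ = 2+4·τ ≈ 8.4721, π⊥ = 2+4·τ' ≈ -0.4721 ∉ [0.1, 0.7) ⇒ out
candidate 7: (m,n)=(7,7) → π∥ = 7+7·τ ≈ 18.3262, π⊥ = 7+7·τ' ≈ 2.6738 ∉ [0.1, 0.7) ⇒ out

3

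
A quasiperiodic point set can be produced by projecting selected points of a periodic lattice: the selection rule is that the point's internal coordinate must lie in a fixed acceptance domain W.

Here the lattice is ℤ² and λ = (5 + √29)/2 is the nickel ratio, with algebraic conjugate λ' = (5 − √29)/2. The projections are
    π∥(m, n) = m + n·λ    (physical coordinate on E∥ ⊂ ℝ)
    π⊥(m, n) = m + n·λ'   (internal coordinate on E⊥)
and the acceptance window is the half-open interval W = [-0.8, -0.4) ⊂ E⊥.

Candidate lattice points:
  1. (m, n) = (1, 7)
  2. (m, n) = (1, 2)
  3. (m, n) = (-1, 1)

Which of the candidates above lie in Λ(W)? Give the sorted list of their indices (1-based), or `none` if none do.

Compute λ' = (5−√29)/2 = -0.1926, so π⊥(m,n) = m -0.1926·n.
[1] lift (1,7): star map gives -0.3481; window check -0.8 ≤ -0.3481 < -0.4 is false → out
[2] lift (1,2): star map gives 0.6148; window check -0.8 ≤ 0.6148 < -0.4 is false → out
[3] lift (-1,1): star map gives -1.1926; window check -0.8 ≤ -1.1926 < -0.4 is false → out

none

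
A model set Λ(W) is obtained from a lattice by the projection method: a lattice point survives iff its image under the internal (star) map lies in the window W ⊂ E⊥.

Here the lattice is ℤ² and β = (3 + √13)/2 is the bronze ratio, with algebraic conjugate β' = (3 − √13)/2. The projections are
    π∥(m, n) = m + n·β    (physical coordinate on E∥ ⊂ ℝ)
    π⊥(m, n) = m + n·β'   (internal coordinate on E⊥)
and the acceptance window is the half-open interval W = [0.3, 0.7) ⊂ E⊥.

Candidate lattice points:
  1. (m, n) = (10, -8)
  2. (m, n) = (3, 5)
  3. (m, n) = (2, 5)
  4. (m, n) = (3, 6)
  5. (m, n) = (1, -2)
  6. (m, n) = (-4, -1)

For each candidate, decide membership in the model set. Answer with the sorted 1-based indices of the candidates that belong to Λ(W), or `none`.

3

Numerically β ≈ 3.3028 and β' = −1/β ≈ -0.3028.
candidate 1: (m,n)=(10,-8) → π∥ = 10-8·β ≈ -16.4222, π⊥ = 10-8·β' ≈ 12.4222 ∉ [0.3, 0.7) ⇒ out
candidate 2: (m,n)=(3,5) → π∥ = 3+5·β ≈ 19.5139, π⊥ = 3+5·β' ≈ 1.4861 ∉ [0.3, 0.7) ⇒ out
candidate 3: (m,n)=(2,5) → π∥ = 2+5·β ≈ 18.5139, π⊥ = 2+5·β' ≈ 0.4861 ∈ [0.3, 0.7) ⇒ IN Λ
candidate 4: (m,n)=(3,6) → π∥ = 3+6·β ≈ 22.8167, π⊥ = 3+6·β' ≈ 1.1833 ∉ [0.3, 0.7) ⇒ out
candidate 5: (m,n)=(1,-2) → π∥ = 1-2·β ≈ -5.6056, π⊥ = 1-2·β' ≈ 1.6056 ∉ [0.3, 0.7) ⇒ out
candidate 6: (m,n)=(-4,-1) → π∥ = -4-1·β ≈ -7.3028, π⊥ = -4-1·β' ≈ -3.6972 ∉ [0.3, 0.7) ⇒ out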